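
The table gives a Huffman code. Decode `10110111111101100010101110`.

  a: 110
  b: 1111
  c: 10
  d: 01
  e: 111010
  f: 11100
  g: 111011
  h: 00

Read left to right; each codeword is recognised as soon as it completes (prefix code):
  10→c | 110→a | 1111→b | 111011→g | 00→h | 01→d | 01→d | 01→d | 110→a
Decoded message: cabghddda

cabghddda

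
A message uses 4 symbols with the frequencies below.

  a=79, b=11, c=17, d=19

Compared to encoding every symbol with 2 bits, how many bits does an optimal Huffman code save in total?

Fixed-length: 2 bits × 126 symbols = 252 bits.
Huffman merges:
b(11) + c(17) → 28
d(19) + 28 → 47
47 + a(79) → 126
Huffman total = 28 + 47 + 126 = 201 bits.
Saving = 252 − 201 = 51 bits.

51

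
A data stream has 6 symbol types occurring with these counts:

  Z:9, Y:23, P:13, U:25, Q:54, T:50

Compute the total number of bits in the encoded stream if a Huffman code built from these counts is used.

415

Merge the two smallest weights repeatedly:
combine Z(9), P(13) → 22
combine 22, Y(23) → 45
combine U(25), 45 → 70
combine T(50), Q(54) → 104
combine 70, 104 → 174
The encoded length is the sum of every internal node's weight: 22 + 45 + 70 + 104 + 174 = 415 bits.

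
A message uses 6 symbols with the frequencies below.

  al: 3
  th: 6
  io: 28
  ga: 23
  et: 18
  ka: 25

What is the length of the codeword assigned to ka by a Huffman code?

2

Repeatedly merge the two smallest:
merge al(3) and th(6): 9
merge 9 and et(18): 27
merge ga(23) and ka(25): 48
merge 27 and io(28): 55
merge 48 and 55: 103
ka sits 2 levels below the root, so its codeword is 2 bits.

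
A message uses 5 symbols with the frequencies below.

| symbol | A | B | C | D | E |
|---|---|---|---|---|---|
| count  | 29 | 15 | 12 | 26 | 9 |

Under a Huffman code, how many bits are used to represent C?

Repeatedly merge the two smallest:
combine E(9), C(12) → 21
combine B(15), 21 → 36
combine D(26), A(29) → 55
combine 36, 55 → 91
C sits 3 levels below the root, so its codeword is 3 bits.

3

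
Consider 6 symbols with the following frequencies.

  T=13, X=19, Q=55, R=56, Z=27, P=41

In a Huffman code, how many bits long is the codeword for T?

4

Huffman merges, smallest pair first:
combine T(13), X(19) → 32
combine Z(27), 32 → 59
combine P(41), Q(55) → 96
combine R(56), 59 → 115
combine 96, 115 → 211
T's leaf is at depth 4, giving a 4-bit codeword.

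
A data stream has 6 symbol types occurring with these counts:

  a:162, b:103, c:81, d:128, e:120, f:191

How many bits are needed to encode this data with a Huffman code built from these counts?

2002

Merge the two smallest weights repeatedly:
c(81) + b(103) → 184
e(120) + d(128) → 248
a(162) + 184 → 346
f(191) + 248 → 439
346 + 439 → 785
Total encoded bits = sum of merged weights = 184 + 248 + 346 + 439 + 785 = 2002.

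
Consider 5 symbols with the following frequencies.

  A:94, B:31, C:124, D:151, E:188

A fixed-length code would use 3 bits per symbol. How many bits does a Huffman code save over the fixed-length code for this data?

Fixed-length: 3 bits × 588 symbols = 1764 bits.
Huffman merges:
merge B(31) and A(94): 125
merge C(124) and 125: 249
merge D(151) and E(188): 339
merge 249 and 339: 588
Huffman total = 125 + 249 + 339 + 588 = 1301 bits.
Saving = 1764 − 1301 = 463 bits.

463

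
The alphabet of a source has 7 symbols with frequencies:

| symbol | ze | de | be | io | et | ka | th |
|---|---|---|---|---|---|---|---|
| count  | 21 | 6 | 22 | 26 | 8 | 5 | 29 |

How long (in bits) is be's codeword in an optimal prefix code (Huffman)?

Huffman merges, smallest pair first:
merge ka(5) and de(6): 11
merge et(8) and 11: 19
merge 19 and ze(21): 40
merge be(22) and io(26): 48
merge th(29) and 40: 69
merge 48 and 69: 117
be sits 2 levels below the root, so its codeword is 2 bits.

2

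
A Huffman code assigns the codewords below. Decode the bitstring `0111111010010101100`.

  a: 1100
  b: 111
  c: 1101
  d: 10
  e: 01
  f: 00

ebcfdda

Read left to right; each codeword is recognised as soon as it completes (prefix code):
  01→e | 111→b | 1101→c | 00→f | 10→d | 10→d | 1100→a
Decoded message: ebcfdda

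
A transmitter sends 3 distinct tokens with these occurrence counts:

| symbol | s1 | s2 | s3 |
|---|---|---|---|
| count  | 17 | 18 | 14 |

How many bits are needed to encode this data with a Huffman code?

80

Merge the two smallest weights repeatedly:
s3(14) + s1(17) → 31
s2(18) + 31 → 49
The encoded length is the sum of every internal node's weight: 31 + 49 = 80 bits.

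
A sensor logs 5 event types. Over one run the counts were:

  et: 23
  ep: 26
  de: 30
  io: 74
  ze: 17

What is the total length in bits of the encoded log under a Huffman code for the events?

362

Build the Huffman tree bottom-up:
merge ze(17) and et(23): 40
merge ep(26) and de(30): 56
merge 40 and 56: 96
merge io(74) and 96: 170
Each symbol's bit-cost is frequency × depth; summing gives 362 bits (equivalently 40 + 56 + 96 + 170).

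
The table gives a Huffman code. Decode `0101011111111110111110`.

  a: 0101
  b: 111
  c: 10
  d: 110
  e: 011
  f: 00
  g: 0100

Read left to right; each codeword is recognised as soon as it completes (prefix code):
  0101→a | 011→e | 111→b | 111→b | 110→d | 111→b | 110→d
Decoded message: aebbdbd

aebbdbd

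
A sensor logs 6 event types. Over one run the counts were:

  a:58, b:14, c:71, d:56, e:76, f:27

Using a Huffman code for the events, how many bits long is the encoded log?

742

Greedily combine the two least-frequent nodes:
combine b(14), f(27) → 41
combine 41, d(56) → 97
combine a(58), c(71) → 129
combine e(76), 97 → 173
combine 129, 173 → 302
The encoded length is the sum of every internal node's weight: 41 + 97 + 129 + 173 + 302 = 742 bits.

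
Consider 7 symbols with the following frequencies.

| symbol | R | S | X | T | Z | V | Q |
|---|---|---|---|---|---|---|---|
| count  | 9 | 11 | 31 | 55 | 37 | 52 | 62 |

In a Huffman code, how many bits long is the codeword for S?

5

Huffman merges, smallest pair first:
R(9) + S(11) → 20
20 + X(31) → 51
Z(37) + 51 → 88
V(52) + T(55) → 107
Q(62) + 88 → 150
107 + 150 → 257
S sits 5 levels below the root, so its codeword is 5 bits.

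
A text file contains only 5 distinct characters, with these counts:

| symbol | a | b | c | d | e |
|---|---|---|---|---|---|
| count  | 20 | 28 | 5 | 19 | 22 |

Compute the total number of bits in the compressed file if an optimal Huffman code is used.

212

Merge the two smallest weights repeatedly:
merge c(5) and d(19): 24
merge a(20) and e(22): 42
merge 24 and b(28): 52
merge 42 and 52: 94
Total encoded bits = sum of merged weights = 24 + 42 + 52 + 94 = 212.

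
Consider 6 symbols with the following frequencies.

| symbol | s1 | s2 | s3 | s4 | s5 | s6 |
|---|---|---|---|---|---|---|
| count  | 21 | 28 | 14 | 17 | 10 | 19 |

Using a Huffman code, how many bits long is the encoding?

278

Greedily combine the two least-frequent nodes:
combine s5(10), s3(14) → 24
combine s4(17), s6(19) → 36
combine s1(21), 24 → 45
combine s2(28), 36 → 64
combine 45, 64 → 109
Total encoded bits = sum of merged weights = 24 + 36 + 45 + 64 + 109 = 278.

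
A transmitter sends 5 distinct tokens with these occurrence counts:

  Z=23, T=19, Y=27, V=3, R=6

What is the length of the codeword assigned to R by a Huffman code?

Repeatedly merge the two smallest:
V(3) + R(6) → 9
9 + T(19) → 28
Z(23) + Y(27) → 50
28 + 50 → 78
The subtree containing R is merged 3 times, so code length = 3.

3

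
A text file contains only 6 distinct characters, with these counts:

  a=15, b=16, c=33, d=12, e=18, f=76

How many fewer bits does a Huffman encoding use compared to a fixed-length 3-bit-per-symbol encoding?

Fixed-length: 3 bits × 170 symbols = 510 bits.
Huffman merges:
d(12) + a(15) → 27
b(16) + e(18) → 34
27 + c(33) → 60
34 + 60 → 94
f(76) + 94 → 170
Huffman total = 27 + 34 + 60 + 94 + 170 = 385 bits.
Saving = 510 − 385 = 125 bits.

125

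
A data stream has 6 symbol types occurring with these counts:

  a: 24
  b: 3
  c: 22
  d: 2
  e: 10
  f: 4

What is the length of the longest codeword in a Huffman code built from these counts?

Merge the two lowest-weight nodes at each step:
merge d(2) and b(3): 5
merge f(4) and 5: 9
merge 9 and e(10): 19
merge 19 and c(22): 41
merge a(24) and 41: 65
The first pair merged (d, b) ends up deepest, at depth 5.

5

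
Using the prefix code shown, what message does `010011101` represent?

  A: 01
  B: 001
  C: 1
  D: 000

Read left to right; each codeword is recognised as soon as it completes (prefix code):
  01→A | 001→B | 1→C | 1→C | 01→A
Decoded message: ABCCA

ABCCA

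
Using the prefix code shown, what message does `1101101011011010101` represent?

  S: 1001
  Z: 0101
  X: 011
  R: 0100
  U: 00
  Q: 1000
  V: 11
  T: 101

VXZTTZ

Read left to right; each codeword is recognised as soon as it completes (prefix code):
  11→V | 011→X | 0101→Z | 101→T | 101→T | 0101→Z
Decoded message: VXZTTZ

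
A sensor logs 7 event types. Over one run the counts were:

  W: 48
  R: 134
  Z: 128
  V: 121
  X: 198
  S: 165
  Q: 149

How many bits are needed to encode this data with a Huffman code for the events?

2631

Merge the two smallest weights repeatedly:
W(48) + V(121) → 169
Z(128) + R(134) → 262
Q(149) + S(165) → 314
169 + X(198) → 367
262 + 314 → 576
367 + 576 → 943
Total encoded bits = sum of merged weights = 169 + 262 + 314 + 367 + 576 + 943 = 2631.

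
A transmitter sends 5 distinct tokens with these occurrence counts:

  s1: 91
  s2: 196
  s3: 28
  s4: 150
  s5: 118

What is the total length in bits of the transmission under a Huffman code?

Greedily combine the two least-frequent nodes:
combine s3(28), s1(91) → 119
combine s5(118), 119 → 237
combine s4(150), s2(196) → 346
combine 237, 346 → 583
Total encoded bits = sum of merged weights = 119 + 237 + 346 + 583 = 1285.

1285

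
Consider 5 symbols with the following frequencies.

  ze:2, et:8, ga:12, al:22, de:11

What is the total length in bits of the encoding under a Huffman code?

119

Greedily combine the two least-frequent nodes:
combine ze(2), et(8) → 10
combine 10, de(11) → 21
combine ga(12), 21 → 33
combine al(22), 33 → 55
Total encoded bits = sum of merged weights = 10 + 21 + 33 + 55 = 119.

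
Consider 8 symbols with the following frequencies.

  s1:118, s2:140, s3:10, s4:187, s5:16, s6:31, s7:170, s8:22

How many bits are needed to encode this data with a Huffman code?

Merge the two smallest weights repeatedly:
s3(10) + s5(16) → 26
s8(22) + 26 → 48
s6(31) + 48 → 79
79 + s1(118) → 197
s2(140) + s7(170) → 310
s4(187) + 197 → 384
310 + 384 → 694
Total encoded bits = sum of merged weights = 26 + 48 + 79 + 197 + 310 + 384 + 694 = 1738.

1738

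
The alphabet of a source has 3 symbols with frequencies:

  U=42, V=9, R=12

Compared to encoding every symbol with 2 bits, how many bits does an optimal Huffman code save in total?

Fixed-length: 2 bits × 63 symbols = 126 bits.
Huffman merges:
V(9) + R(12) → 21
21 + U(42) → 63
Huffman total = 21 + 63 = 84 bits.
Saving = 126 − 84 = 42 bits.

42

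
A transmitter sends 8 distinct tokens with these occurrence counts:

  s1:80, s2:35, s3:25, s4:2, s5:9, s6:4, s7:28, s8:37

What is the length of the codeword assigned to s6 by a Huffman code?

6

Build the tree from the bottom:
s4(2) + s6(4) → 6
6 + s5(9) → 15
15 + s3(25) → 40
s7(28) + s2(35) → 63
s8(37) + 40 → 77
63 + 77 → 140
s1(80) + 140 → 220
The subtree containing s6 is merged 6 times, so code length = 6.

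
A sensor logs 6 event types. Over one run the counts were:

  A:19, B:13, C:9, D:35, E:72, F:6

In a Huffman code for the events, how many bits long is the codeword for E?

1

Huffman merges, smallest pair first:
merge F(6) and C(9): 15
merge B(13) and 15: 28
merge A(19) and 28: 47
merge D(35) and 47: 82
merge E(72) and 82: 154
E is merged only at the final step, so code length = 1.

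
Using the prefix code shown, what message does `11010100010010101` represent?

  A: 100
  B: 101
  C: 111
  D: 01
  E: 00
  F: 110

Read left to right; each codeword is recognised as soon as it completes (prefix code):
  110→F | 101→B | 00→E | 01→D | 00→E | 101→B | 01→D
Decoded message: FBEDEBD

FBEDEBD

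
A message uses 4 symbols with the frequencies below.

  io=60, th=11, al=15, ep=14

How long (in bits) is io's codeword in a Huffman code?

1

Repeatedly merge the two smallest:
combine th(11), ep(14) → 25
combine al(15), 25 → 40
combine 40, io(60) → 100
io is merged only at the final step, so code length = 1.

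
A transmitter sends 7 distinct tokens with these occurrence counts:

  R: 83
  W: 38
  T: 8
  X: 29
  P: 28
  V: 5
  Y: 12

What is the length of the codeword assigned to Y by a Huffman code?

Repeatedly merge the two smallest:
V(5) + T(8) → 13
Y(12) + 13 → 25
25 + P(28) → 53
X(29) + W(38) → 67
53 + 67 → 120
R(83) + 120 → 203
Y sits 4 levels below the root, so its codeword is 4 bits.

4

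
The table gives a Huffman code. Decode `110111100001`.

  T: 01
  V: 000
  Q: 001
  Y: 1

YYTYYYVT

Read left to right; each codeword is recognised as soon as it completes (prefix code):
  1→Y | 1→Y | 01→T | 1→Y | 1→Y | 1→Y | 000→V | 01→T
Decoded message: YYTYYYVT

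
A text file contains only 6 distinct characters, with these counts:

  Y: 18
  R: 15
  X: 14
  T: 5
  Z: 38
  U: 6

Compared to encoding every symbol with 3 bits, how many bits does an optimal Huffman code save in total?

Fixed-length: 3 bits × 96 symbols = 288 bits.
Huffman merges:
T(5) + U(6) → 11
11 + X(14) → 25
R(15) + Y(18) → 33
25 + 33 → 58
Z(38) + 58 → 96
Huffman total = 11 + 25 + 33 + 58 + 96 = 223 bits.
Saving = 288 − 223 = 65 bits.

65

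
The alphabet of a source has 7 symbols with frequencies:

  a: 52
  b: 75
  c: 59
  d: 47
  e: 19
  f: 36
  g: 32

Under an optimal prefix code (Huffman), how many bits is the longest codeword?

Merge the two lowest-weight nodes at each step:
merge e(19) and g(32): 51
merge f(36) and d(47): 83
merge 51 and a(52): 103
merge c(59) and b(75): 134
merge 83 and 103: 186
merge 134 and 186: 320
The first pair merged (e, g) ends up deepest, at depth 4.

4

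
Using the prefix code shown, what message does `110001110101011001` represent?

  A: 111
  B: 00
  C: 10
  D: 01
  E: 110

EBADDDCD

Read left to right; each codeword is recognised as soon as it completes (prefix code):
  110→E | 00→B | 111→A | 01→D | 01→D | 01→D | 10→C | 01→D
Decoded message: EBADDDCD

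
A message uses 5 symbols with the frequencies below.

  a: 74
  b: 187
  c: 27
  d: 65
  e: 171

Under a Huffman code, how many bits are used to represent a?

3

Huffman merges, smallest pair first:
merge c(27) and d(65): 92
merge a(74) and 92: 166
merge 166 and e(171): 337
merge b(187) and 337: 524
a's leaf is at depth 3, giving a 3-bit codeword.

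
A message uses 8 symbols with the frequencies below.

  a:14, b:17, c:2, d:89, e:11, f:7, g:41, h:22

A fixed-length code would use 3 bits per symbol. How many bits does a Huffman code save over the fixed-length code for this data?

118

Fixed-length: 3 bits × 203 symbols = 609 bits.
Huffman merges:
combine c(2), f(7) → 9
combine 9, e(11) → 20
combine a(14), b(17) → 31
combine 20, h(22) → 42
combine 31, g(41) → 72
combine 42, 72 → 114
combine d(89), 114 → 203
Huffman total = 9 + 20 + 31 + 42 + 72 + 114 + 203 = 491 bits.
Saving = 609 − 491 = 118 bits.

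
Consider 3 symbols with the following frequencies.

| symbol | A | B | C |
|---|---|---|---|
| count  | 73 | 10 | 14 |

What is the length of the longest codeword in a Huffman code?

Merge the two lowest-weight nodes at each step:
B(10) + C(14) → 24
24 + A(73) → 97
Maximum depth reached is 2.

2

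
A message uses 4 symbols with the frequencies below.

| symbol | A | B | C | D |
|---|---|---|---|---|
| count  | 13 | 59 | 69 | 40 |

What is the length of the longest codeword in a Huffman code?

3

Merge the two lowest-weight nodes at each step:
combine A(13), D(40) → 53
combine 53, B(59) → 112
combine C(69), 112 → 181
The rarest symbols sit at the bottom; the longest codeword is 3 bits.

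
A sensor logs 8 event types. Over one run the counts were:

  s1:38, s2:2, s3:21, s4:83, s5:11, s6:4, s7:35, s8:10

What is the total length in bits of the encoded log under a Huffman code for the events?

Greedily combine the two least-frequent nodes:
merge s2(2) and s6(4): 6
merge 6 and s8(10): 16
merge s5(11) and 16: 27
merge s3(21) and 27: 48
merge s7(35) and s1(38): 73
merge 48 and 73: 121
merge s4(83) and 121: 204
Each symbol's bit-cost is frequency × depth; summing gives 495 bits (equivalently 6 + 16 + 27 + 48 + 73 + 121 + 204).

495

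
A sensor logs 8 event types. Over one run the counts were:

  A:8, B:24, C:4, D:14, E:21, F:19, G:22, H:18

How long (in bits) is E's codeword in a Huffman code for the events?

3

Build the tree from the bottom:
merge C(4) and A(8): 12
merge 12 and D(14): 26
merge H(18) and F(19): 37
merge E(21) and G(22): 43
merge B(24) and 26: 50
merge 37 and 43: 80
merge 50 and 80: 130
E's leaf is at depth 3, giving a 3-bit codeword.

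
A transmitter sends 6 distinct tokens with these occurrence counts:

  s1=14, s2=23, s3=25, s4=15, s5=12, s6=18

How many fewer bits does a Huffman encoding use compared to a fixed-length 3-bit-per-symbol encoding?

48

Fixed-length: 3 bits × 107 symbols = 321 bits.
Huffman merges:
s5(12) + s1(14) → 26
s4(15) + s6(18) → 33
s2(23) + s3(25) → 48
26 + 33 → 59
48 + 59 → 107
Huffman total = 26 + 33 + 48 + 59 + 107 = 273 bits.
Saving = 321 − 273 = 48 bits.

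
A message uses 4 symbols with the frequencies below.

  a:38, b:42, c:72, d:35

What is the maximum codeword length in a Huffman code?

2

Merge the two lowest-weight nodes at each step:
d(35) + a(38) → 73
b(42) + c(72) → 114
73 + 114 → 187
The first pair merged (d, a) ends up deepest, at depth 2.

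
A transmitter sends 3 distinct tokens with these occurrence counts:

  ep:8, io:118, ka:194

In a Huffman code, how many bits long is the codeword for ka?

Build the tree from the bottom:
combine ep(8), io(118) → 126
combine 126, ka(194) → 320
ka sits one level below the root: a 1-bit codeword.

1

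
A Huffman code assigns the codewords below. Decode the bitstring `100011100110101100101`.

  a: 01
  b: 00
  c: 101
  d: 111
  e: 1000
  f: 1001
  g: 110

Read left to right; each codeword is recognised as soon as it completes (prefix code):
  1000→e | 111→d | 00→b | 110→g | 101→c | 1001→f | 01→a
Decoded message: edbgcfa

edbgcfa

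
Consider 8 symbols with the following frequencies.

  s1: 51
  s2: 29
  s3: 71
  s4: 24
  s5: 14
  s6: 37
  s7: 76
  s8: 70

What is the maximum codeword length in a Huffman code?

4

Merge the two lowest-weight nodes at each step:
combine s5(14), s4(24) → 38
combine s2(29), s6(37) → 66
combine 38, s1(51) → 89
combine 66, s8(70) → 136
combine s3(71), s7(76) → 147
combine 89, 136 → 225
combine 147, 225 → 372
The first pair merged (s5, s4) ends up deepest, at depth 4.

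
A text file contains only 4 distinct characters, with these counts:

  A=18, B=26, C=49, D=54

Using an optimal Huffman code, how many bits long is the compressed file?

Greedily combine the two least-frequent nodes:
combine A(18), B(26) → 44
combine 44, C(49) → 93
combine D(54), 93 → 147
Each symbol's bit-cost is frequency × depth; summing gives 284 bits (equivalently 44 + 93 + 147).

284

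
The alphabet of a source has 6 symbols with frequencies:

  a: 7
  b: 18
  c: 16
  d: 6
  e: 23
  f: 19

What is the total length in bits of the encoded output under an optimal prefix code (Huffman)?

220

Greedily combine the two least-frequent nodes:
combine d(6), a(7) → 13
combine 13, c(16) → 29
combine b(18), f(19) → 37
combine e(23), 29 → 52
combine 37, 52 → 89
The encoded length is the sum of every internal node's weight: 13 + 29 + 37 + 52 + 89 = 220 bits.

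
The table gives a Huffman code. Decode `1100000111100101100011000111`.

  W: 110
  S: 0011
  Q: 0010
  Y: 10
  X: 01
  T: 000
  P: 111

WTXPQWSTP

Read left to right; each codeword is recognised as soon as it completes (prefix code):
  110→W | 000→T | 01→X | 111→P | 0010→Q | 110→W | 0011→S | 000→T | 111→P
Decoded message: WTXPQWSTP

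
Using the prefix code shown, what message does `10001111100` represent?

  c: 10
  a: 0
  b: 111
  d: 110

caabda

Read left to right; each codeword is recognised as soon as it completes (prefix code):
  10→c | 0→a | 0→a | 111→b | 110→d | 0→a
Decoded message: caabda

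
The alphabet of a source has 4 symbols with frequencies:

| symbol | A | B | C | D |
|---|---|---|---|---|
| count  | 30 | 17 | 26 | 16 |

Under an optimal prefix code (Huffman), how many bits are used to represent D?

2

Repeatedly merge the two smallest:
combine D(16), B(17) → 33
combine C(26), A(30) → 56
combine 33, 56 → 89
D sits 2 levels below the root, so its codeword is 2 bits.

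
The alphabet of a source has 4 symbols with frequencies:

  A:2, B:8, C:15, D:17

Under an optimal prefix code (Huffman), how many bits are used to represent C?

2

Build the tree from the bottom:
A(2) + B(8) → 10
10 + C(15) → 25
D(17) + 25 → 42
C sits 2 levels below the root, so its codeword is 2 bits.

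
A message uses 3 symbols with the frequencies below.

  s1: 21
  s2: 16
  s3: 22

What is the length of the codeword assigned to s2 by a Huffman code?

Huffman merges, smallest pair first:
merge s2(16) and s1(21): 37
merge s3(22) and 37: 59
s2's leaf is at depth 2, giving a 2-bit codeword.

2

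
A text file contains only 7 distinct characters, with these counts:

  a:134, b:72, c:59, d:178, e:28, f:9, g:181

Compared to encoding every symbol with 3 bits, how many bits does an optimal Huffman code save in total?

360

Fixed-length: 3 bits × 661 symbols = 1983 bits.
Huffman merges:
f(9) + e(28) → 37
37 + c(59) → 96
b(72) + 96 → 168
a(134) + 168 → 302
d(178) + g(181) → 359
302 + 359 → 661
Huffman total = 37 + 96 + 168 + 302 + 359 + 661 = 1623 bits.
Saving = 1983 − 1623 = 360 bits.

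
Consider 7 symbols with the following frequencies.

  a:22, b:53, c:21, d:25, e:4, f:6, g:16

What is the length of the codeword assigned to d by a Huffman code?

3

Repeatedly merge the two smallest:
combine e(4), f(6) → 10
combine 10, g(16) → 26
combine c(21), a(22) → 43
combine d(25), 26 → 51
combine 43, 51 → 94
combine b(53), 94 → 147
The subtree containing d is merged 3 times, so code length = 3.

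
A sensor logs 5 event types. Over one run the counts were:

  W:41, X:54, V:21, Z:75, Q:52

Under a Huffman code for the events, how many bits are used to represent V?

Build the tree from the bottom:
merge V(21) and W(41): 62
merge Q(52) and X(54): 106
merge 62 and Z(75): 137
merge 106 and 137: 243
V sits 3 levels below the root, so its codeword is 3 bits.

3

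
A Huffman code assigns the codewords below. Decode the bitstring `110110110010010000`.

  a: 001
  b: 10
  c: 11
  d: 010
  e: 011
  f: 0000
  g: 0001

Read left to right; each codeword is recognised as soon as it completes (prefix code):
  11→c | 011→e | 011→e | 001→a | 001→a | 0000→f
Decoded message: ceeaaf

ceeaaf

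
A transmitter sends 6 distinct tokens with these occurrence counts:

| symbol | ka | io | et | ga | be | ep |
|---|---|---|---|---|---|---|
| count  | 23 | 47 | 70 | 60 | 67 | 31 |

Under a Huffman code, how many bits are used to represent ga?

Repeatedly merge the two smallest:
combine ka(23), ep(31) → 54
combine io(47), 54 → 101
combine ga(60), be(67) → 127
combine et(70), 101 → 171
combine 127, 171 → 298
ga's leaf is at depth 2, giving a 2-bit codeword.

2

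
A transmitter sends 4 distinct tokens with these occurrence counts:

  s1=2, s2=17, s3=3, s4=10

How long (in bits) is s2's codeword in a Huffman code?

1

Build the tree from the bottom:
merge s1(2) and s3(3): 5
merge 5 and s4(10): 15
merge 15 and s2(17): 32
s2 is a child of the root — depth 1, so its codeword is a single bit.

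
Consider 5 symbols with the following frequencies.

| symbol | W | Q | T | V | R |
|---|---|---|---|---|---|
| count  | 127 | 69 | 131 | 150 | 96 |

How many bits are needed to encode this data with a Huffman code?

Build the Huffman tree bottom-up:
combine Q(69), R(96) → 165
combine W(127), T(131) → 258
combine V(150), 165 → 315
combine 258, 315 → 573
Each symbol's bit-cost is frequency × depth; summing gives 1311 bits (equivalently 165 + 258 + 315 + 573).

1311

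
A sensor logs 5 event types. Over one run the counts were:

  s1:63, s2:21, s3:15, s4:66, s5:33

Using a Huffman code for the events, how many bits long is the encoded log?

432

Merge the two smallest weights repeatedly:
merge s3(15) and s2(21): 36
merge s5(33) and 36: 69
merge s1(63) and s4(66): 129
merge 69 and 129: 198
Total encoded bits = sum of merged weights = 36 + 69 + 129 + 198 = 432.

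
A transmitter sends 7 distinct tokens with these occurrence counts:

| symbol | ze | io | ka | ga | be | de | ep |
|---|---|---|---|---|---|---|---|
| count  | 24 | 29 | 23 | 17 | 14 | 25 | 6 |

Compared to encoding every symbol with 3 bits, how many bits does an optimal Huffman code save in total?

34

Fixed-length: 3 bits × 138 symbols = 414 bits.
Huffman merges:
combine ep(6), be(14) → 20
combine ga(17), 20 → 37
combine ka(23), ze(24) → 47
combine de(25), io(29) → 54
combine 37, 47 → 84
combine 54, 84 → 138
Huffman total = 20 + 37 + 47 + 54 + 84 + 138 = 380 bits.
Saving = 414 − 380 = 34 bits.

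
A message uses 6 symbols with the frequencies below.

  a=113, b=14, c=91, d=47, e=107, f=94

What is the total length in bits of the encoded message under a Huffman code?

Merge the two smallest weights repeatedly:
b(14) + d(47) → 61
61 + c(91) → 152
f(94) + e(107) → 201
a(113) + 152 → 265
201 + 265 → 466
The encoded length is the sum of every internal node's weight: 61 + 152 + 201 + 265 + 466 = 1145 bits.

1145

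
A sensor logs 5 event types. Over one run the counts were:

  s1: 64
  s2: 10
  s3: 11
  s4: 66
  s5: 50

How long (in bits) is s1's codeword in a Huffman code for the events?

Build the tree from the bottom:
s2(10) + s3(11) → 21
21 + s5(50) → 71
s1(64) + s4(66) → 130
71 + 130 → 201
s1 sits 2 levels below the root, so its codeword is 2 bits.

2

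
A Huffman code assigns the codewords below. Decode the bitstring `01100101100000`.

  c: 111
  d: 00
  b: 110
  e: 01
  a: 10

eaeeadd

Read left to right; each codeword is recognised as soon as it completes (prefix code):
  01→e | 10→a | 01→e | 01→e | 10→a | 00→d | 00→d
Decoded message: eaeeadd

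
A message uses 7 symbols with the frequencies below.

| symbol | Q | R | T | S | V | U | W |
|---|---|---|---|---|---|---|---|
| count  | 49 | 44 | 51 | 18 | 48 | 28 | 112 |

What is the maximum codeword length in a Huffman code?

4

Merge the two lowest-weight nodes at each step:
combine S(18), U(28) → 46
combine R(44), 46 → 90
combine V(48), Q(49) → 97
combine T(51), 90 → 141
combine 97, W(112) → 209
combine 141, 209 → 350
The rarest symbols sit at the bottom; the longest codeword is 4 bits.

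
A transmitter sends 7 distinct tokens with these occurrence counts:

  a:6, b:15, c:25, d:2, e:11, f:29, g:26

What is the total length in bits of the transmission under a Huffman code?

289

Build the Huffman tree bottom-up:
merge d(2) and a(6): 8
merge 8 and e(11): 19
merge b(15) and 19: 34
merge c(25) and g(26): 51
merge f(29) and 34: 63
merge 51 and 63: 114
Total encoded bits = sum of merged weights = 8 + 19 + 34 + 51 + 63 + 114 = 289.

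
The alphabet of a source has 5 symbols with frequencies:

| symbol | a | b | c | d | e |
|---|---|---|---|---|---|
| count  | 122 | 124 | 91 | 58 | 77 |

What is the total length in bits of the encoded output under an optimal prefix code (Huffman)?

1079

Build the Huffman tree bottom-up:
merge d(58) and e(77): 135
merge c(91) and a(122): 213
merge b(124) and 135: 259
merge 213 and 259: 472
The encoded length is the sum of every internal node's weight: 135 + 213 + 259 + 472 = 1079 bits.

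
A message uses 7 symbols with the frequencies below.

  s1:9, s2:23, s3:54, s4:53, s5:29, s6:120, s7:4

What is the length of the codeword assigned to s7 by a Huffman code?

5

Repeatedly merge the two smallest:
combine s7(4), s1(9) → 13
combine 13, s2(23) → 36
combine s5(29), 36 → 65
combine s4(53), s3(54) → 107
combine 65, 107 → 172
combine s6(120), 172 → 292
s7 sits 5 levels below the root, so its codeword is 5 bits.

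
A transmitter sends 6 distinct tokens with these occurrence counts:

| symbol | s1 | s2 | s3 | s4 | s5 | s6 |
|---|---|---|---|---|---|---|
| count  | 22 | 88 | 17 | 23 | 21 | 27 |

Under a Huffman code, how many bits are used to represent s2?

1

Repeatedly merge the two smallest:
s3(17) + s5(21) → 38
s1(22) + s4(23) → 45
s6(27) + 38 → 65
45 + 65 → 110
s2(88) + 110 → 198
s2 is merged only at the final step, so code length = 1.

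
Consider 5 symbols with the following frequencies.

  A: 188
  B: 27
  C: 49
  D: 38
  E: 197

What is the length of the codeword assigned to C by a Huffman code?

Repeatedly merge the two smallest:
merge B(27) and D(38): 65
merge C(49) and 65: 114
merge 114 and A(188): 302
merge E(197) and 302: 499
C's leaf is at depth 3, giving a 3-bit codeword.

3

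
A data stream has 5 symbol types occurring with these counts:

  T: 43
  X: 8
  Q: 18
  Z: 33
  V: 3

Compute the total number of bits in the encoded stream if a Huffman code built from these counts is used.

Merge the two smallest weights repeatedly:
combine V(3), X(8) → 11
combine 11, Q(18) → 29
combine 29, Z(33) → 62
combine T(43), 62 → 105
Total encoded bits = sum of merged weights = 11 + 29 + 62 + 105 = 207.

207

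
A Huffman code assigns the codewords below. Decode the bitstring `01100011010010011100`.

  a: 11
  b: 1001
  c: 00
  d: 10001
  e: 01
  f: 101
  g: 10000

edfcbac

Read left to right; each codeword is recognised as soon as it completes (prefix code):
  01→e | 10001→d | 101→f | 00→c | 1001→b | 11→a | 00→c
Decoded message: edfcbac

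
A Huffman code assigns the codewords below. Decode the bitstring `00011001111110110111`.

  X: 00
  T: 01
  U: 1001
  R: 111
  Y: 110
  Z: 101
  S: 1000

XTURYYR

Read left to right; each codeword is recognised as soon as it completes (prefix code):
  00→X | 01→T | 1001→U | 111→R | 110→Y | 110→Y | 111→R
Decoded message: XTURYYR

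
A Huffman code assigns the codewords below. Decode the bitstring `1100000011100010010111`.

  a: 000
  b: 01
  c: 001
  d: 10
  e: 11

eaaedccbe

Read left to right; each codeword is recognised as soon as it completes (prefix code):
  11→e | 000→a | 000→a | 11→e | 10→d | 001→c | 001→c | 01→b | 11→e
Decoded message: eaaedccbe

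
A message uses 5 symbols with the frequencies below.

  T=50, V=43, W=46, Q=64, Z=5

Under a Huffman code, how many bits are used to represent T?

Huffman merges, smallest pair first:
combine Z(5), V(43) → 48
combine W(46), 48 → 94
combine T(50), Q(64) → 114
combine 94, 114 → 208
T's leaf is at depth 2, giving a 2-bit codeword.

2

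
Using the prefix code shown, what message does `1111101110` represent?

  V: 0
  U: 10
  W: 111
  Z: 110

Read left to right; each codeword is recognised as soon as it completes (prefix code):
  111→W | 110→Z | 111→W | 0→V
Decoded message: WZWV

WZWV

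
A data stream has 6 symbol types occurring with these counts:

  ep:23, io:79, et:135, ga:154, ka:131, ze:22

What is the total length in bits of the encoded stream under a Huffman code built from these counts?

Greedily combine the two least-frequent nodes:
combine ze(22), ep(23) → 45
combine 45, io(79) → 124
combine 124, ka(131) → 255
combine et(135), ga(154) → 289
combine 255, 289 → 544
Each symbol's bit-cost is frequency × depth; summing gives 1257 bits (equivalently 45 + 124 + 255 + 289 + 544).

1257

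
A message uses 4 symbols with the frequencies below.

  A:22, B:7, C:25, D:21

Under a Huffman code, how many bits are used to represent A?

Huffman merges, smallest pair first:
combine B(7), D(21) → 28
combine A(22), C(25) → 47
combine 28, 47 → 75
A's leaf is at depth 2, giving a 2-bit codeword.

2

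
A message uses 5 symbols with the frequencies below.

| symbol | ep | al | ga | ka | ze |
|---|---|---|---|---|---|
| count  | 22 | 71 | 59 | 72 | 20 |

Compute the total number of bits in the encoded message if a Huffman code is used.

Greedily combine the two least-frequent nodes:
ze(20) + ep(22) → 42
42 + ga(59) → 101
al(71) + ka(72) → 143
101 + 143 → 244
The encoded length is the sum of every internal node's weight: 42 + 101 + 143 + 244 = 530 bits.

530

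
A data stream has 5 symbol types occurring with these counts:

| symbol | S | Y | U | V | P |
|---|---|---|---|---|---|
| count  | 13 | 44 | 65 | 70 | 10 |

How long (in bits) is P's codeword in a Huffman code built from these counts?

4

Build the tree from the bottom:
combine P(10), S(13) → 23
combine 23, Y(44) → 67
combine U(65), 67 → 132
combine V(70), 132 → 202
P sits 4 levels below the root, so its codeword is 4 bits.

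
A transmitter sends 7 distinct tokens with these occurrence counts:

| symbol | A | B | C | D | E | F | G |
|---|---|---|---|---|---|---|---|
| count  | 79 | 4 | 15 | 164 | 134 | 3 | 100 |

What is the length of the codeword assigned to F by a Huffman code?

5

Build the tree from the bottom:
merge F(3) and B(4): 7
merge 7 and C(15): 22
merge 22 and A(79): 101
merge G(100) and 101: 201
merge E(134) and D(164): 298
merge 201 and 298: 499
The subtree containing F is merged 5 times, so code length = 5.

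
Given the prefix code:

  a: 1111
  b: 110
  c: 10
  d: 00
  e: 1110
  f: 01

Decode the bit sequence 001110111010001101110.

deecdbe

Read left to right; each codeword is recognised as soon as it completes (prefix code):
  00→d | 1110→e | 1110→e | 10→c | 00→d | 110→b | 1110→e
Decoded message: deecdbe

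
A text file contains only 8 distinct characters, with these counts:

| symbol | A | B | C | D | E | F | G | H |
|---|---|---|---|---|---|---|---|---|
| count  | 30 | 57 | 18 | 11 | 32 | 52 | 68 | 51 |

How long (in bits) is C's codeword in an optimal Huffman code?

Build the tree from the bottom:
combine D(11), C(18) → 29
combine 29, A(30) → 59
combine E(32), H(51) → 83
combine F(52), B(57) → 109
combine 59, G(68) → 127
combine 83, 109 → 192
combine 127, 192 → 319
C's leaf is at depth 4, giving a 4-bit codeword.

4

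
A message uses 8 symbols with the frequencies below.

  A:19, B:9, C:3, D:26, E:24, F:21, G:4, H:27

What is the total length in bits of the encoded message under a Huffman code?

369

Greedily combine the two least-frequent nodes:
C(3) + G(4) → 7
7 + B(9) → 16
16 + A(19) → 35
F(21) + E(24) → 45
D(26) + H(27) → 53
35 + 45 → 80
53 + 80 → 133
Each symbol's bit-cost is frequency × depth; summing gives 369 bits (equivalently 7 + 16 + 35 + 45 + 53 + 80 + 133).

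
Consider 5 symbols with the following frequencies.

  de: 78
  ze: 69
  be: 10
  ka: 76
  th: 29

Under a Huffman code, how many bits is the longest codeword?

Merge the two lowest-weight nodes at each step:
merge be(10) and th(29): 39
merge 39 and ze(69): 108
merge ka(76) and de(78): 154
merge 108 and 154: 262
Maximum depth reached is 3.

3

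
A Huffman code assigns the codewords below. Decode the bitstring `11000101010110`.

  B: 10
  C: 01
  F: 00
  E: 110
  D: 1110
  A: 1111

EFBBBE

Read left to right; each codeword is recognised as soon as it completes (prefix code):
  110→E | 00→F | 10→B | 10→B | 10→B | 110→E
Decoded message: EFBBBE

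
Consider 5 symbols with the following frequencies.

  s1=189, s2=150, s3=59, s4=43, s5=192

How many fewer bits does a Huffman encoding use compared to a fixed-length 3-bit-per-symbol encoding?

Fixed-length: 3 bits × 633 symbols = 1899 bits.
Huffman merges:
combine s4(43), s3(59) → 102
combine 102, s2(150) → 252
combine s1(189), s5(192) → 381
combine 252, 381 → 633
Huffman total = 102 + 252 + 381 + 633 = 1368 bits.
Saving = 1899 − 1368 = 531 bits.

531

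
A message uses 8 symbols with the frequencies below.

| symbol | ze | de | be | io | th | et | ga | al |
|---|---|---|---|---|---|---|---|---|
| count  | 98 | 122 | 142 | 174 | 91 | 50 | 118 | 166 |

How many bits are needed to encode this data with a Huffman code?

Greedily combine the two least-frequent nodes:
merge et(50) and th(91): 141
merge ze(98) and ga(118): 216
merge de(122) and 141: 263
merge be(142) and al(166): 308
merge io(174) and 216: 390
merge 263 and 308: 571
merge 390 and 571: 961
Each symbol's bit-cost is frequency × depth; summing gives 2850 bits (equivalently 141 + 216 + 263 + 308 + 390 + 571 + 961).

2850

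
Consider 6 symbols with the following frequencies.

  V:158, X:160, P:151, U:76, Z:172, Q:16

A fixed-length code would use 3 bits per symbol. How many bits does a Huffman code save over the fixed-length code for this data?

Fixed-length: 3 bits × 733 symbols = 2199 bits.
Huffman merges:
merge Q(16) and U(76): 92
merge 92 and P(151): 243
merge V(158) and X(160): 318
merge Z(172) and 243: 415
merge 318 and 415: 733
Huffman total = 92 + 243 + 318 + 415 + 733 = 1801 bits.
Saving = 2199 − 1801 = 398 bits.

398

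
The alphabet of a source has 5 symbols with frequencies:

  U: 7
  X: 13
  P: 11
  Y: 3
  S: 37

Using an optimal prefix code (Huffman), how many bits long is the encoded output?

136

Build the Huffman tree bottom-up:
merge Y(3) and U(7): 10
merge 10 and P(11): 21
merge X(13) and 21: 34
merge 34 and S(37): 71
The encoded length is the sum of every internal node's weight: 10 + 21 + 34 + 71 = 136 bits.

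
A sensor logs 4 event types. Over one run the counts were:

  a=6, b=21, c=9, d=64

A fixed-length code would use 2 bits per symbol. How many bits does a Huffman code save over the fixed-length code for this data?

49

Fixed-length: 2 bits × 100 symbols = 200 bits.
Huffman merges:
a(6) + c(9) → 15
15 + b(21) → 36
36 + d(64) → 100
Huffman total = 15 + 36 + 100 = 151 bits.
Saving = 200 − 151 = 49 bits.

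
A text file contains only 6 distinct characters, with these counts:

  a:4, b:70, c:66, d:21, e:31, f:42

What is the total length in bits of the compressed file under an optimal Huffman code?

Greedily combine the two least-frequent nodes:
combine a(4), d(21) → 25
combine 25, e(31) → 56
combine f(42), 56 → 98
combine c(66), b(70) → 136
combine 98, 136 → 234
Total encoded bits = sum of merged weights = 25 + 56 + 98 + 136 + 234 = 549.

549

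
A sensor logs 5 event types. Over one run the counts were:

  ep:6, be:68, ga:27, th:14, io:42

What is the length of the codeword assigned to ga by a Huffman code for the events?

Repeatedly merge the two smallest:
merge ep(6) and th(14): 20
merge 20 and ga(27): 47
merge io(42) and 47: 89
merge be(68) and 89: 157
ga sits 3 levels below the root, so its codeword is 3 bits.

3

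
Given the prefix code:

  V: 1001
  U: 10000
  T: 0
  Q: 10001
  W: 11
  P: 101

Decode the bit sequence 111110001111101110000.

WWQWWTWU

Read left to right; each codeword is recognised as soon as it completes (prefix code):
  11→W | 11→W | 10001→Q | 11→W | 11→W | 0→T | 11→W | 10000→U
Decoded message: WWQWWTWU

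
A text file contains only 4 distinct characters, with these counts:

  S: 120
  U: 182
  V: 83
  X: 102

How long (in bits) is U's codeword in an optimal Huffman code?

2

Build the tree from the bottom:
V(83) + X(102) → 185
S(120) + U(182) → 302
185 + 302 → 487
U's leaf is at depth 2, giving a 2-bit codeword.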